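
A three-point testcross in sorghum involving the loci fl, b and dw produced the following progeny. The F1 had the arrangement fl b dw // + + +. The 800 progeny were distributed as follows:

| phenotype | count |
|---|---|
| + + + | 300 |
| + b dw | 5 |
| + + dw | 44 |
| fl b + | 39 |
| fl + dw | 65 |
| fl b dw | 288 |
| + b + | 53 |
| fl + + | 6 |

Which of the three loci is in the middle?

fl

The two rarest classes, + b dw and fl + +, are the double crossovers. Comparing them with the parentals, only the fl allele has switched, so fl is the middle locus and the order is dw – fl – b.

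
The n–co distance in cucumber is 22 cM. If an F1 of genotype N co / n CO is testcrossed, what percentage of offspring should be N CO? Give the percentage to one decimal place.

11.0%

A map distance of 22 cM corresponds to a recombination frequency of 0.220.
The F1 is N co / n CO, so N CO is a recombinant gamete class with expected frequency r/2 = 0.220/2 = 0.1100.
That is 0.1100 = 11.0% of the progeny.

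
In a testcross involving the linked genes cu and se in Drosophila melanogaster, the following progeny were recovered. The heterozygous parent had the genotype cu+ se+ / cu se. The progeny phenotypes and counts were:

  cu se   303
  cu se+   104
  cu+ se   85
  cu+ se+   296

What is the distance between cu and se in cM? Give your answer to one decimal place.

The recombinant classes are cu+ se and cu se+: 85 + 104 = 189.
Recombination frequency = 189/788 = 0.2398 ≈ 24.0%, i.e. 24.0 cM.

24.0 cM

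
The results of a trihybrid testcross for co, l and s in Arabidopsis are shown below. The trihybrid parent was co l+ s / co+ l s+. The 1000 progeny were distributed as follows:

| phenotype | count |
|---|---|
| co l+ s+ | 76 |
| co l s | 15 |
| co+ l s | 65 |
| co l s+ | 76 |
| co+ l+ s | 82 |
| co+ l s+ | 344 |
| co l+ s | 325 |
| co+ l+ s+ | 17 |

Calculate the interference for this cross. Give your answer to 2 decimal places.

0.03

The two rarest classes, co l s and co+ l+ s+, are the double crossovers. Comparing them with the parentals, only the l allele has switched, so l is the middle locus and the order is co – l – s.
co–l: (158 + 32)/1000 = 0.1900; l–s: (141 + 32)/1000 = 0.1730.
Expected DCO frequency = 0.1900 × 0.1730 ≈ 0.03287; observed = 32/1000 ≈ 0.03200.
Coefficient of coincidence = 0.03200/0.03287 ≈ 0.97; interference = 1 − 0.97 = 0.03.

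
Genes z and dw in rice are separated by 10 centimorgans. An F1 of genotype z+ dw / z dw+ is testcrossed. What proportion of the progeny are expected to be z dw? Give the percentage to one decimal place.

A map distance of 10 centimorgans corresponds to a recombination frequency of 0.100.
The F1 is z+ dw / z dw+, so z dw is a recombinant gamete class with expected frequency r/2 = 0.100/2 = 0.0500.
That is 0.0500 = 5.0% of the progeny.

5.0%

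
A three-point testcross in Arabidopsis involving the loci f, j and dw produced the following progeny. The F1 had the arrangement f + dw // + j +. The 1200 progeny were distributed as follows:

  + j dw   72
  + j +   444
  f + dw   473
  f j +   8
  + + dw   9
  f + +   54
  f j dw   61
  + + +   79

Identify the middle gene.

f

The two rarest classes, + + dw and f j +, are the double crossovers. Comparing them with the parentals, only the f allele has switched, so f is the middle locus and the order is j – f – dw.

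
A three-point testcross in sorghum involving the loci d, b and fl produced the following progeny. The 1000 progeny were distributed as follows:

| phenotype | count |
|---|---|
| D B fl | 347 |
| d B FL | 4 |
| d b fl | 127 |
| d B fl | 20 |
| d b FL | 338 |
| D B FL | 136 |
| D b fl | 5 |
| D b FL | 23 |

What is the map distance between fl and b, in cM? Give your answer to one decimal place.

27.2 cM

The two most frequent reciprocal classes, D B fl and d b FL, are the parental types, so the F1 was D B fl / d b FL.
The two rarest classes, D b fl and d B FL, are the double crossovers. Comparing them with the parentals, only the b allele has switched, so b is the middle locus and the order is fl – b – d.
Crossovers in the fl–b interval produce the single-crossover classes D B FL and d b fl (136 + 127 = 263) plus the double crossovers (9).
RF(fl–b) = (263 + 9) / 1000 = 272/1000 = 0.2720 → 27.2 cM.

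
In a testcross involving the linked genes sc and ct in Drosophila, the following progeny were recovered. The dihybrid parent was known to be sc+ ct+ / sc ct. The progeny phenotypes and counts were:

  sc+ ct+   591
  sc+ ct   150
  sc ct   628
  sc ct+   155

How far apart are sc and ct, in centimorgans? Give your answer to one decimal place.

The recombinant classes are sc+ ct and sc ct+: 150 + 155 = 305.
Recombination frequency = 305/1524 = 0.2001 ≈ 20.0%, i.e. 20.0 centimorgans.

20.0 centimorgans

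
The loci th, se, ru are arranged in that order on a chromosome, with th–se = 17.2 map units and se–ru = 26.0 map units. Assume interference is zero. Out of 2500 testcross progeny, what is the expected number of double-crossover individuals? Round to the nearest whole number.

112

Map distances give recombination frequencies of 0.172 and 0.260 for the two intervals.
With no interference, expected double-crossover frequency = 0.172 × 0.260 = 0.04472.
Expected number = 0.04472 × 2500 = 111.80 ≈ 112.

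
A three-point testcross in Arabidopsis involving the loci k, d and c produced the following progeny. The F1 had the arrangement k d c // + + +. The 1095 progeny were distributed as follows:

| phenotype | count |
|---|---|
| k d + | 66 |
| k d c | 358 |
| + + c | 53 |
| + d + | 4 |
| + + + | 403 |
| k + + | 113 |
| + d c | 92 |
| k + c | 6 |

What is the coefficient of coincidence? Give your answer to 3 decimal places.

0.395

The two rarest classes, k + c and + d +, are the double crossovers. Comparing them with the parentals, only the d allele has switched, so d is the middle locus and the order is c – d – k.
c–d: (119 + 10)/1095 = 0.1178; d–k: (205 + 10)/1095 = 0.1963.
Expected DCO frequency = 0.1178 × 0.1963 ≈ 0.02312; observed = 10/1095 ≈ 0.00913.
Coefficient of coincidence = 0.00913/0.02312 ≈ 0.395.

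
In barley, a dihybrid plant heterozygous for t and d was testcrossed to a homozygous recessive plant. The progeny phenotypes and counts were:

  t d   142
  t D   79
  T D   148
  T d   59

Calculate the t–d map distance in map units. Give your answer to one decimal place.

The two most frequent classes, T D (148) and t d (142), are the parental types, so the F1 was T D / t d.
The recombinant classes are T d and t D: 59 + 79 = 138.
Recombination frequency = 138/428 = 0.3224 ≈ 32.2%, i.e. 32.2 map units.

32.2 map units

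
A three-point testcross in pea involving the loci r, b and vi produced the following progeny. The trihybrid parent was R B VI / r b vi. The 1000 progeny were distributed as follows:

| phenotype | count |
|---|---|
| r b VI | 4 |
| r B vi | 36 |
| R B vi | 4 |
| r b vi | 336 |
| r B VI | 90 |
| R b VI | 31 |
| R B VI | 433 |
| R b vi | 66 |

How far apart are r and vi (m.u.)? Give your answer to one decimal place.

16.4 m.u.

The two rarest classes, R B vi and r b VI, are the double crossovers. Comparing them with the parentals, only the vi allele has switched, so vi is the middle locus and the order is r – vi – b.
Crossovers in the r–vi interval produce the single-crossover classes r B VI and R b vi (90 + 66 = 156) plus the double crossovers (8).
RF(r–vi) = (156 + 8) / 1000 = 164/1000 = 0.1640 → 16.4 m.u.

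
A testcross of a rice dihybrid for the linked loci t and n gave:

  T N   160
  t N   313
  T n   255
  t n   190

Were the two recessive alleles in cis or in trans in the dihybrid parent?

trans

The two most frequent classes are T n (255) and t N (313); these are the parental (non-recombinant) types.
So the F1 carried T n on one chromosome and t N on the other — the recessive alleles are on opposite chromosomes (trans / repulsion).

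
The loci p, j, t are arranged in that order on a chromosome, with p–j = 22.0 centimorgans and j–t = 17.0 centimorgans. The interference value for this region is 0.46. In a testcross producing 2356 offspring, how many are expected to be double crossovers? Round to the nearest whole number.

Map distances give recombination frequencies of 0.220 and 0.170 for the two intervals.
With interference 0.46 (so coincidence = 0.54), expected double-crossover frequency = 0.220 × 0.170 × 0.54 = 0.02020.
Expected number = 0.02020 × 2356 = 47.58 ≈ 48.

48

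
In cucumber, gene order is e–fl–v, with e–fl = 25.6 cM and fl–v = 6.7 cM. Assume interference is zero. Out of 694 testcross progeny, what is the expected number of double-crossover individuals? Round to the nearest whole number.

Map distances give recombination frequencies of 0.256 and 0.067 for the two intervals.
With no interference, expected double-crossover frequency = 0.256 × 0.067 = 0.01715.
Expected number = 0.01715 × 694 = 11.90 ≈ 12.

12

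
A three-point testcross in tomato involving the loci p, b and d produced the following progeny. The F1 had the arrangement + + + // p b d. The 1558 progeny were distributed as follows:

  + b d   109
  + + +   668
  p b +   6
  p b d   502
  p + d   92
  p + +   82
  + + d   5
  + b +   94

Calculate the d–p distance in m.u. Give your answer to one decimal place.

13.0 m.u.

The two rarest classes, + + d and p b +, are the double crossovers. Comparing them with the parentals, only the d allele has switched, so d is the middle locus and the order is p – d – b.
Crossovers in the p–d interval produce the single-crossover classes p + + and + b d (82 + 109 = 191) plus the double crossovers (11).
RF(p–d) = (191 + 11) / 1558 = 202/1558 = 0.1297 → 13.0 m.u.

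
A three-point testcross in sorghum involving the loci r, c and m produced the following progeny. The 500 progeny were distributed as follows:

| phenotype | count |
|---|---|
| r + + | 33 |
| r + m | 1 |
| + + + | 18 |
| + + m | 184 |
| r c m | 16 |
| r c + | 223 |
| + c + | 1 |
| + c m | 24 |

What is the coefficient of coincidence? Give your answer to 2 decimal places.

0.47

The two most frequent reciprocal classes, r c + and + + m, are the parental types, so the F1 was r c + / + + m.
The two rarest classes, + c + and r + m, are the double crossovers. Comparing them with the parentals, only the r allele has switched, so r is the middle locus and the order is c – r – m.
c–r: (57 + 2)/500 = 0.1180; r–m: (34 + 2)/500 = 0.0720.
Expected DCO frequency = 0.1180 × 0.0720 ≈ 0.00850; observed = 2/500 ≈ 0.00400.
Coefficient of coincidence = 0.00400/0.00850 ≈ 0.47.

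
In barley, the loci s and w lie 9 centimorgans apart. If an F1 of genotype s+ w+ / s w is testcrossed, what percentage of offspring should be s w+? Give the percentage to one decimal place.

4.5%

A map distance of 9 centimorgans corresponds to a recombination frequency of 0.090.
The F1 is s+ w+ / s w, so s w+ is a recombinant gamete class with expected frequency r/2 = 0.090/2 = 0.0450.
That is 0.0450 = 4.5% of the progeny.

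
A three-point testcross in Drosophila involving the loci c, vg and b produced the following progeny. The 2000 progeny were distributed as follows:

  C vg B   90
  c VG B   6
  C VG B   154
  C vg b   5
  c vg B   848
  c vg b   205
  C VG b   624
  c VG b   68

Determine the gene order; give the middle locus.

The two most frequent reciprocal classes, C VG b and c vg B, are the parental types, so the F1 was C VG b / c vg B.
The two rarest classes, C vg b and c VG B, are the double crossovers. Comparing them with the parentals, only the vg allele has switched, so vg is the middle locus and the order is c – vg – b.

vg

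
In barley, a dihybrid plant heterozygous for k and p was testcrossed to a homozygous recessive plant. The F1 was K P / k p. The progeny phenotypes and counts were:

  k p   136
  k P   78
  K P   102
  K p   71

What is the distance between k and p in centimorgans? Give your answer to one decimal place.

38.5 centimorgans

The recombinant classes are K p and k P: 71 + 78 = 149.
Recombination frequency = 149/387 = 0.3850 ≈ 38.5%, i.e. 38.5 centimorgans.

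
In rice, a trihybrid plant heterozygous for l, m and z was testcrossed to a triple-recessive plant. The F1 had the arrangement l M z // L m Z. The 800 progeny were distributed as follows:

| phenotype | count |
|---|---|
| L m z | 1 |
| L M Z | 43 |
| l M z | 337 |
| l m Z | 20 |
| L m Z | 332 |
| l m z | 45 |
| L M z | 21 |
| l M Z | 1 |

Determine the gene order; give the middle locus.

z

The two rarest classes, l M Z and L m z, are the double crossovers. Comparing them with the parentals, only the z allele has switched, so z is the middle locus and the order is l – z – m.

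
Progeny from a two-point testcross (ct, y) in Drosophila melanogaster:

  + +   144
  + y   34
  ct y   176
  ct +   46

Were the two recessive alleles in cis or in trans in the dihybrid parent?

The two most frequent classes are + + (144) and ct y (176); these are the parental (non-recombinant) types.
So the F1 carried + + on one chromosome and ct y on the other — the recessive alleles are on the same chromosome (cis / coupling).

cis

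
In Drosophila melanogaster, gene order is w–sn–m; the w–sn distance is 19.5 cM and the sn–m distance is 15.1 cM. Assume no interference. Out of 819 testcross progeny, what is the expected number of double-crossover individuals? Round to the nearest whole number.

24

Map distances give recombination frequencies of 0.195 and 0.151 for the two intervals.
With no interference, expected double-crossover frequency = 0.195 × 0.151 = 0.02944.
Expected number = 0.02944 × 819 = 24.12 ≈ 24.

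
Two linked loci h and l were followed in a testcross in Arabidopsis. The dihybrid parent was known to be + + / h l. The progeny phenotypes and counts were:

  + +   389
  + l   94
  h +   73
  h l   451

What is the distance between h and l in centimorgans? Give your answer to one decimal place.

The recombinant classes are + l and h +: 94 + 73 = 167.
Recombination frequency = 167/1007 = 0.1658 ≈ 16.6%, i.e. 16.6 centimorgans.

16.6 centimorgans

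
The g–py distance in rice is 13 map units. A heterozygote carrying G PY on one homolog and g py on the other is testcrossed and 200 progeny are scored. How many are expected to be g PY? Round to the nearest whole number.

A map distance of 13 map units corresponds to a recombination frequency of 0.130.
The F1 is G PY / g py, so g PY is a recombinant gamete class with expected frequency r/2 = 0.130/2 = 0.0650.
Expected number = 0.0650 × 200 = 13.00 ≈ 13.

13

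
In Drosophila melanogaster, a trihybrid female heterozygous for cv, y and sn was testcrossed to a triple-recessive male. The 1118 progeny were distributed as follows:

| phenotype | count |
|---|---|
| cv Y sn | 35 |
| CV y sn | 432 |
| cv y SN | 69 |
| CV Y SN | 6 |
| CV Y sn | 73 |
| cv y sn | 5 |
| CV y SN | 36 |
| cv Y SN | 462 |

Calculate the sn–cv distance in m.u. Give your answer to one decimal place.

The two most frequent reciprocal classes, cv Y SN and CV y sn, are the parental types, so the F1 was cv Y SN / CV y sn.
The two rarest classes, CV Y SN and cv y sn, are the double crossovers. Comparing them with the parentals, only the cv allele has switched, so cv is the middle locus and the order is sn – cv – y.
Crossovers in the sn–cv interval produce the single-crossover classes cv Y sn and CV y SN (35 + 36 = 71) plus the double crossovers (11).
RF(sn–cv) = (71 + 11) / 1118 = 82/1118 = 0.0733 → 7.3 m.u.

7.3 m.u.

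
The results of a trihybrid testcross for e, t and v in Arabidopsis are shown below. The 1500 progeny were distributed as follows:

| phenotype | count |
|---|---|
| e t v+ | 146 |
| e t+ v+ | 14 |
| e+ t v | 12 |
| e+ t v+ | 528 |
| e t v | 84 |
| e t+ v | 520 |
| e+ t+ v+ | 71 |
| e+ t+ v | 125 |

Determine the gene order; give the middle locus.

v

The two most frequent reciprocal classes, e+ t v+ and e t+ v, are the parental types, so the F1 was e+ t v+ / e t+ v.
The two rarest classes, e+ t v and e t+ v+, are the double crossovers. Comparing them with the parentals, only the v allele has switched, so v is the middle locus and the order is e – v – t.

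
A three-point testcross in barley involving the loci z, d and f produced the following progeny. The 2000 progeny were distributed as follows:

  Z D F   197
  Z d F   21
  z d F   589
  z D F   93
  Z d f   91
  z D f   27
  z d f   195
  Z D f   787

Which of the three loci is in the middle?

The two most frequent reciprocal classes, Z D f and z d F, are the parental types, so the F1 was Z D f / z d F.
The two rarest classes, z D f and Z d F, are the double crossovers. Comparing them with the parentals, only the z allele has switched, so z is the middle locus and the order is f – z – d.

z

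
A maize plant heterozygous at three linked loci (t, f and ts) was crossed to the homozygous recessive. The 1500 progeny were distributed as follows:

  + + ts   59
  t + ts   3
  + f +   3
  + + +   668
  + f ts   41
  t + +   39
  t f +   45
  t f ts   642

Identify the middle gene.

f

The two most frequent reciprocal classes, t f ts and + + +, are the parental types, so the F1 was t f ts / + + +.
The two rarest classes, t + ts and + f +, are the double crossovers. Comparing them with the parentals, only the f allele has switched, so f is the middle locus and the order is ts – f – t.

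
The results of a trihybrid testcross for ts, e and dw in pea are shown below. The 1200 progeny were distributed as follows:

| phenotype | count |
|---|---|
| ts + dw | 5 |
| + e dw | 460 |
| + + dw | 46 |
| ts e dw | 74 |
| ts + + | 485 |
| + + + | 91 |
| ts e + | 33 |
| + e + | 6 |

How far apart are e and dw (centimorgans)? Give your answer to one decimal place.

7.5 centimorgans

The two most frequent reciprocal classes, ts + + and + e dw, are the parental types, so the F1 was ts + + / + e dw.
The two rarest classes, ts + dw and + e +, are the double crossovers. Comparing them with the parentals, only the dw allele has switched, so dw is the middle locus and the order is ts – dw – e.
Crossovers in the dw–e interval produce the single-crossover classes ts e + and + + dw (33 + 46 = 79) plus the double crossovers (11).
RF(dw–e) = (79 + 11) / 1200 = 90/1200 = 0.0750 → 7.5 centimorgans.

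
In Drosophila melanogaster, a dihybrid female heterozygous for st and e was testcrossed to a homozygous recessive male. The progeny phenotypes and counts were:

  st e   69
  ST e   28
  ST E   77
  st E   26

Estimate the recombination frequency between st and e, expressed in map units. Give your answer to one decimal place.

The two most frequent classes, ST E (77) and st e (69), are the parental types, so the F1 was ST E / st e.
The recombinant classes are ST e and st E: 28 + 26 = 54.
Recombination frequency = 54/200 = 0.2700 ≈ 27.0%, i.e. 27.0 map units.

27.0 map units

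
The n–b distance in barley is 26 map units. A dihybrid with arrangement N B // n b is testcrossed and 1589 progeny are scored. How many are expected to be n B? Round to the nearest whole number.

A map distance of 26 map units corresponds to a recombination frequency of 0.260.
The F1 is N B / n b, so n B is a recombinant gamete class with expected frequency r/2 = 0.260/2 = 0.1300.
Expected number = 0.1300 × 1589 = 206.57 ≈ 207.

207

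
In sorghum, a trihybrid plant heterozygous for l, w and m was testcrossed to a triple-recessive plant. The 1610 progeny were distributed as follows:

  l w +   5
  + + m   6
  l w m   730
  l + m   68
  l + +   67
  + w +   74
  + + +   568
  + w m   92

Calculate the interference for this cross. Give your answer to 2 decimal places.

The two most frequent reciprocal classes, l w m and + + +, are the parental types, so the F1 was l w m / + + +.
The two rarest classes, l w + and + + m, are the double crossovers. Comparing them with the parentals, only the m allele has switched, so m is the middle locus and the order is l – m – w.
l–m: (159 + 11)/1610 = 0.1056; m–w: (142 + 11)/1610 = 0.0950.
Expected DCO frequency = 0.1056 × 0.0950 ≈ 0.01003; observed = 11/1610 ≈ 0.00683.
Coefficient of coincidence = 0.00683/0.01003 ≈ 0.68; interference = 1 − 0.68 = 0.32.

0.32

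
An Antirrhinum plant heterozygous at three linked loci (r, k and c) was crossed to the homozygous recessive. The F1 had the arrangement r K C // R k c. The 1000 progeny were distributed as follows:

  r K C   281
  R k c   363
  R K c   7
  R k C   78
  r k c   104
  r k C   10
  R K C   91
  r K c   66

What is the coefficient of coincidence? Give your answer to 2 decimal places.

0.50

The two rarest classes, r k C and R K c, are the double crossovers. Comparing them with the parentals, only the k allele has switched, so k is the middle locus and the order is r – k – c.
r–k: (195 + 17)/1000 = 0.2120; k–c: (144 + 17)/1000 = 0.1610.
Expected DCO frequency = 0.2120 × 0.1610 ≈ 0.03413; observed = 17/1000 ≈ 0.01700.
Coefficient of coincidence = 0.01700/0.03413 ≈ 0.50.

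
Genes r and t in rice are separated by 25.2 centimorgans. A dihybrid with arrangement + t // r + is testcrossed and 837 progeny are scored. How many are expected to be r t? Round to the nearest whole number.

105

A map distance of 25.2 centimorgans corresponds to a recombination frequency of 0.252.
The F1 is + t / r +, so r t is a recombinant gamete class with expected frequency r/2 = 0.252/2 = 0.1260.
Expected number = 0.1260 × 837 = 105.46 ≈ 105.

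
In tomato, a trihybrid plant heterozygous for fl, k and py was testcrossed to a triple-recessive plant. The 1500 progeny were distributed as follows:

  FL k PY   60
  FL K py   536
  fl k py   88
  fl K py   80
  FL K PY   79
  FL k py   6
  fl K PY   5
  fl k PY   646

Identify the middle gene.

k

The two most frequent reciprocal classes, FL K py and fl k PY, are the parental types, so the F1 was FL K py / fl k PY.
The two rarest classes, FL k py and fl K PY, are the double crossovers. Comparing them with the parentals, only the k allele has switched, so k is the middle locus and the order is py – k – fl.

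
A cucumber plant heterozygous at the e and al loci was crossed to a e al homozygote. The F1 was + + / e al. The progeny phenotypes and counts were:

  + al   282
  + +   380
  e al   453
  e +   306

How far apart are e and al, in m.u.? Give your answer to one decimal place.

The recombinant classes are + al and e +: 282 + 306 = 588.
Recombination frequency = 588/1421 = 0.4138 ≈ 41.4%, i.e. 41.4 m.u.

41.4 m.u.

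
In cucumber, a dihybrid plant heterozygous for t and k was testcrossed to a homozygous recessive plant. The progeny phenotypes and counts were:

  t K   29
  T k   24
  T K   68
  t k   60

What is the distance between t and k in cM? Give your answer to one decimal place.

The two most frequent classes, T K (68) and t k (60), are the parental types, so the F1 was T K / t k.
The recombinant classes are T k and t K: 24 + 29 = 53.
Recombination frequency = 53/181 = 0.2928 ≈ 29.3%, i.e. 29.3 cM.

29.3 cM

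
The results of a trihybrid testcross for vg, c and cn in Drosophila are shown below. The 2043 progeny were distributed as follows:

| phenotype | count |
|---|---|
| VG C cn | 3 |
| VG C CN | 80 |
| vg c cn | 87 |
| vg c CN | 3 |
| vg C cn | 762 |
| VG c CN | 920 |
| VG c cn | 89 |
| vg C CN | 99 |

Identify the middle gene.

vg

The two most frequent reciprocal classes, vg C cn and VG c CN, are the parental types, so the F1 was vg C cn / VG c CN.
The two rarest classes, VG C cn and vg c CN, are the double crossovers. Comparing them with the parentals, only the vg allele has switched, so vg is the middle locus and the order is cn – vg – c.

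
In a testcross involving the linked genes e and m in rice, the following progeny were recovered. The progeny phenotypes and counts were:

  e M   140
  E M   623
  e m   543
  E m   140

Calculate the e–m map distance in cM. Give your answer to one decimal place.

The two most frequent classes, E M (623) and e m (543), are the parental types, so the F1 was E M / e m.
The recombinant classes are E m and e M: 140 + 140 = 280.
Recombination frequency = 280/1446 = 0.1936 ≈ 19.4%, i.e. 19.4 cM.

19.4 cM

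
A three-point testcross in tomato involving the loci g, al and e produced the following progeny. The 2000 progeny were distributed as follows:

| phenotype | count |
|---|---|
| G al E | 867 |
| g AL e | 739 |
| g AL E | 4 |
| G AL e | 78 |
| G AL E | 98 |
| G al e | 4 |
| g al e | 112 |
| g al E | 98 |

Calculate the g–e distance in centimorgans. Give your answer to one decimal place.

The two most frequent reciprocal classes, G al E and g AL e, are the parental types, so the F1 was G al E / g AL e.
The two rarest classes, G al e and g AL E, are the double crossovers. Comparing them with the parentals, only the e allele has switched, so e is the middle locus and the order is al – e – g.
Crossovers in the e–g interval produce the single-crossover classes g al E and G AL e (98 + 78 = 176) plus the double crossovers (8).
RF(e–g) = (176 + 8) / 2000 = 184/2000 = 0.0920 → 9.2 centimorgans.

9.2 centimorgans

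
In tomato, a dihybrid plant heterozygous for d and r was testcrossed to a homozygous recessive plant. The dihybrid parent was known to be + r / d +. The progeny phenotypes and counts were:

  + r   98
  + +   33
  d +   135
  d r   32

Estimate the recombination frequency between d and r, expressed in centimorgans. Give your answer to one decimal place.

21.8 centimorgans

The recombinant classes are + + and d r: 33 + 32 = 65.
Recombination frequency = 65/298 = 0.2181 ≈ 21.8%, i.e. 21.8 centimorgans.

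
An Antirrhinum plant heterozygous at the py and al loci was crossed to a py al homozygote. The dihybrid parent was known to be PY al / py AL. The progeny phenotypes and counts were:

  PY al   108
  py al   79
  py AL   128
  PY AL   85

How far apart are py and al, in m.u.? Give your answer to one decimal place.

41.0 m.u.

The recombinant classes are PY AL and py al: 85 + 79 = 164.
Recombination frequency = 164/400 = 0.4100 ≈ 41.0%, i.e. 41.0 m.u.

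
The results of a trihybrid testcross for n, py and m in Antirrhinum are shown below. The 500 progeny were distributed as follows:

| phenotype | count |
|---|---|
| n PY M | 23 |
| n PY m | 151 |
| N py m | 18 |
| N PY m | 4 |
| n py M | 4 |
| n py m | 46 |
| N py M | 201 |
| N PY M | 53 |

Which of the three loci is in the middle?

n

The two most frequent reciprocal classes, n PY m and N py M, are the parental types, so the F1 was n PY m / N py M.
The two rarest classes, N PY m and n py M, are the double crossovers. Comparing them with the parentals, only the n allele has switched, so n is the middle locus and the order is py – n – m.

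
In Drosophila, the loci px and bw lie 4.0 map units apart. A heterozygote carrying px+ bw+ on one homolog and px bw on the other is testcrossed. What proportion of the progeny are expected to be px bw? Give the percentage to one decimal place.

48.0%

A map distance of 4.0 map units corresponds to a recombination frequency of 0.040.
The F1 is px+ bw+ / px bw, so px bw is a parental gamete class with expected frequency (1 − r)/2 = 0.960/2 = 0.4800.
That is 0.4800 = 48.0% of the progeny.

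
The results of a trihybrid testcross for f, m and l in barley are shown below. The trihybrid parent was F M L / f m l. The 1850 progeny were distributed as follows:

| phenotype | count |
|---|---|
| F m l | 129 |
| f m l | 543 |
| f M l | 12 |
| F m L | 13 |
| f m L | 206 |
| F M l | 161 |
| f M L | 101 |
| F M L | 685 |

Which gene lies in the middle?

The two rarest classes, F m L and f M l, are the double crossovers. Comparing them with the parentals, only the m allele has switched, so m is the middle locus and the order is f – m – l.

m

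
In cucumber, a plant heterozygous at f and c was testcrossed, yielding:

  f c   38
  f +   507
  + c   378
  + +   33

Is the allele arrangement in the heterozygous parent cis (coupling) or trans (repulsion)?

trans

The two most frequent classes are + c (378) and f + (507); these are the parental (non-recombinant) types.
So the F1 carried + c on one chromosome and f + on the other — the recessive alleles are on opposite chromosomes (trans / repulsion).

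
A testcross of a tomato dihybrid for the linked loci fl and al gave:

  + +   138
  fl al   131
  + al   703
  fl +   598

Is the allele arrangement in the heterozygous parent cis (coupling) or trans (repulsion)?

The two most frequent classes are + al (703) and fl + (598); these are the parental (non-recombinant) types.
So the F1 carried + al on one chromosome and fl + on the other — the recessive alleles are on opposite chromosomes (trans / repulsion).

trans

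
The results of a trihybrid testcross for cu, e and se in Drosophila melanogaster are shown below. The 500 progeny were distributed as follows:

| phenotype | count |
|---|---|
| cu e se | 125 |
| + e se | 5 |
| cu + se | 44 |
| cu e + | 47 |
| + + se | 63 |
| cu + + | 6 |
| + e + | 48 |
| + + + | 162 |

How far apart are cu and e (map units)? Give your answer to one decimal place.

The two most frequent reciprocal classes, + + + and cu e se, are the parental types, so the F1 was + + + / cu e se.
The two rarest classes, cu + + and + e se, are the double crossovers. Comparing them with the parentals, only the cu allele has switched, so cu is the middle locus and the order is se – cu – e.
Crossovers in the cu–e interval produce the single-crossover classes + e + and cu + se (48 + 44 = 92) plus the double crossovers (11).
RF(cu–e) = (92 + 11) / 500 = 103/500 = 0.2060 → 20.6 map units.

20.6 map units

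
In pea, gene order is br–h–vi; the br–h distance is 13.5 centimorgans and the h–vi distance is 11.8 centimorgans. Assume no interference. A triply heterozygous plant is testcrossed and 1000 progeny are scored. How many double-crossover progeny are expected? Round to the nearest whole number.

16

Map distances give recombination frequencies of 0.135 and 0.118 for the two intervals.
With no interference, expected double-crossover frequency = 0.135 × 0.118 = 0.01593.
Expected number = 0.01593 × 1000 = 15.93 ≈ 16.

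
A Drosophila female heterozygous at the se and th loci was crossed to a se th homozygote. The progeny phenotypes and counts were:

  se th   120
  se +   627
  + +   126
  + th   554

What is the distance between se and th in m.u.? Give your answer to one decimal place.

The two most frequent classes, + th (554) and se + (627), are the parental types, so the F1 was + th / se +.
The recombinant classes are + + and se th: 126 + 120 = 246.
Recombination frequency = 246/1427 = 0.1724 ≈ 17.2%, i.e. 17.2 m.u.

17.2 m.u.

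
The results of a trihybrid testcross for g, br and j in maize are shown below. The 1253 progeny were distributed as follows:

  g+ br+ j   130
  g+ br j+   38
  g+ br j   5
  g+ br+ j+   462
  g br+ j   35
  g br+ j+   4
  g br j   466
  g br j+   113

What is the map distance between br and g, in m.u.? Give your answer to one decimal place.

The two most frequent reciprocal classes, g br j and g+ br+ j+, are the parental types, so the F1 was g br j / g+ br+ j+.
The two rarest classes, g+ br j and g br+ j+, are the double crossovers. Comparing them with the parentals, only the g allele has switched, so g is the middle locus and the order is br – g – j.
Crossovers in the br–g interval produce the single-crossover classes g br+ j and g+ br j+ (35 + 38 = 73) plus the double crossovers (9).
RF(br–g) = (73 + 9) / 1253 = 82/1253 = 0.0654 → 6.5 m.u.

6.5 m.u.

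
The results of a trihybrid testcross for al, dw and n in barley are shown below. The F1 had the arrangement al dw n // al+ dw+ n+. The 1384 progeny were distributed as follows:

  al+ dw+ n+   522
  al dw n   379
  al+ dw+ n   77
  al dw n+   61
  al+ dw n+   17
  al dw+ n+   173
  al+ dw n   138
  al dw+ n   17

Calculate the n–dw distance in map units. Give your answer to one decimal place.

The two rarest classes, al dw+ n and al+ dw n+, are the double crossovers. Comparing them with the parentals, only the dw allele has switched, so dw is the middle locus and the order is al – dw – n.
Crossovers in the dw–n interval produce the single-crossover classes al dw n+ and al+ dw+ n (61 + 77 = 138) plus the double crossovers (34).
RF(dw–n) = (138 + 34) / 1384 = 172/1384 = 0.1243 → 12.4 map units.

12.4 map units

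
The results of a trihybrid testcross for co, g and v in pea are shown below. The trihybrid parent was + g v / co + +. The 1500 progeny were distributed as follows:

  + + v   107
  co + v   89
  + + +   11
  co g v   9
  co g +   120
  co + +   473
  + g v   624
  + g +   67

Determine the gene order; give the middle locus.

co

The two rarest classes, co g v and + + +, are the double crossovers. Comparing them with the parentals, only the co allele has switched, so co is the middle locus and the order is v – co – g.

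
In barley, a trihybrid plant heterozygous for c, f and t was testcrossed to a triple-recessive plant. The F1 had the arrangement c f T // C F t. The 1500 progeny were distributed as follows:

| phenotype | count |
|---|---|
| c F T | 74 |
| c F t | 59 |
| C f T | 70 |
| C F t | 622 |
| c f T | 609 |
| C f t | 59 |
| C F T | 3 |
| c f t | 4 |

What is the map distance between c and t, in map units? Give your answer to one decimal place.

9.1 map units

The two rarest classes, c f t and C F T, are the double crossovers. Comparing them with the parentals, only the t allele has switched, so t is the middle locus and the order is f – t – c.
Crossovers in the t–c interval produce the single-crossover classes C f T and c F t (70 + 59 = 129) plus the double crossovers (7).
RF(t–c) = (129 + 7) / 1500 = 136/1500 = 0.0907 → 9.1 map units.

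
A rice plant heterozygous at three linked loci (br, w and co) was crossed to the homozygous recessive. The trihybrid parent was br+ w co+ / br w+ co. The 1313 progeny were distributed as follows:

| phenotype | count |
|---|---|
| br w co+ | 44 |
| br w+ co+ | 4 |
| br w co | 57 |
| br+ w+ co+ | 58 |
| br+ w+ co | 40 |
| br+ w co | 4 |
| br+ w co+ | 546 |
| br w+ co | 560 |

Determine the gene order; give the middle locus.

The two rarest classes, br+ w co and br w+ co+, are the double crossovers. Comparing them with the parentals, only the co allele has switched, so co is the middle locus and the order is br – co – w.

co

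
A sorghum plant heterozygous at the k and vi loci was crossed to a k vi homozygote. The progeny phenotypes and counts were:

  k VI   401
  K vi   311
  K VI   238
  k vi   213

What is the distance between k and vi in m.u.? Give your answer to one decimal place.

The two most frequent classes, K vi (311) and k VI (401), are the parental types, so the F1 was K vi / k VI.
The recombinant classes are K VI and k vi: 238 + 213 = 451.
Recombination frequency = 451/1163 = 0.3878 ≈ 38.8%, i.e. 38.8 m.u.

38.8 m.u.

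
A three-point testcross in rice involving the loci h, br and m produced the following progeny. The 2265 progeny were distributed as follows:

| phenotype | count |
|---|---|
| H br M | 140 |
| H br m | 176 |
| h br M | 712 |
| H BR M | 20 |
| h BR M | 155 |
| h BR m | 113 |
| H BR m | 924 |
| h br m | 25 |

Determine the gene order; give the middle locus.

m

The two most frequent reciprocal classes, H BR m and h br M, are the parental types, so the F1 was H BR m / h br M.
The two rarest classes, H BR M and h br m, are the double crossovers. Comparing them with the parentals, only the m allele has switched, so m is the middle locus and the order is br – m – h.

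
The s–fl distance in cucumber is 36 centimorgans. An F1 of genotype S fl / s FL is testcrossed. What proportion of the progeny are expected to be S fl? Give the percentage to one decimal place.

A map distance of 36 centimorgans corresponds to a recombination frequency of 0.360.
The F1 is S fl / s FL, so S fl is a parental gamete class with expected frequency (1 − r)/2 = 0.640/2 = 0.3200.
That is 0.3200 = 32.0% of the progeny.

32.0%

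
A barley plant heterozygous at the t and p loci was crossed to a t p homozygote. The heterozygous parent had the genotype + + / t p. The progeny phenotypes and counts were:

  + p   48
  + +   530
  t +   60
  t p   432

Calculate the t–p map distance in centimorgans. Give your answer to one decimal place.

10.1 centimorgans

The recombinant classes are + p and t +: 48 + 60 = 108.
Recombination frequency = 108/1070 = 0.1009 ≈ 10.1%, i.e. 10.1 centimorgans.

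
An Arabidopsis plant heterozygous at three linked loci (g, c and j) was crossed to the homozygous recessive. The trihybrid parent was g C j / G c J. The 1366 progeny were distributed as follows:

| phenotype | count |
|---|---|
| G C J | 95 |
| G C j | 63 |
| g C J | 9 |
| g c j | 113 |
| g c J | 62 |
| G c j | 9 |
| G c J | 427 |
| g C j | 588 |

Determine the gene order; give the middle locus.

The two rarest classes, g C J and G c j, are the double crossovers. Comparing them with the parentals, only the j allele has switched, so j is the middle locus and the order is g – j – c.

j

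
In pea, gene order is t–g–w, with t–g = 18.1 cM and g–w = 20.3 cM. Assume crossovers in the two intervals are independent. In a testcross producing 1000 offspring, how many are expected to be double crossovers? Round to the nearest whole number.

Map distances give recombination frequencies of 0.181 and 0.203 for the two intervals.
With no interference, expected double-crossover frequency = 0.181 × 0.203 = 0.03674.
Expected number = 0.03674 × 1000 = 36.74 ≈ 37.

37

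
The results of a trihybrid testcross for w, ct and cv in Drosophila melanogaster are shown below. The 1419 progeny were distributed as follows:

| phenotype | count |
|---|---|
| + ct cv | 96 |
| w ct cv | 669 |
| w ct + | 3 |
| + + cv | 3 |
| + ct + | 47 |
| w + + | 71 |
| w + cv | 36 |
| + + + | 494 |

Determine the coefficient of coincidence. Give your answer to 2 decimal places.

The two most frequent reciprocal classes, w ct cv and + + +, are the parental types, so the F1 was w ct cv / + + +.
The two rarest classes, w ct + and + + cv, are the double crossovers. Comparing them with the parentals, only the cv allele has switched, so cv is the middle locus and the order is ct – cv – w.
ct–cv: (83 + 6)/1419 = 0.0627; cv–w: (167 + 6)/1419 = 0.1219.
Expected DCO frequency = 0.0627 × 0.1219 ≈ 0.00764; observed = 6/1419 ≈ 0.00423.
Coefficient of coincidence = 0.00423/0.00764 ≈ 0.55.

0.55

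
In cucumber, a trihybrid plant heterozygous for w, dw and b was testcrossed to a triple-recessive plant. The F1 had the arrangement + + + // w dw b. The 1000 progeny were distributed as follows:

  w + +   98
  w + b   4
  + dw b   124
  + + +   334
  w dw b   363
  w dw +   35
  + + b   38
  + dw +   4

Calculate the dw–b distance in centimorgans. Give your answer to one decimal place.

The two rarest classes, + dw + and w + b, are the double crossovers. Comparing them with the parentals, only the dw allele has switched, so dw is the middle locus and the order is b – dw – w.
Crossovers in the b–dw interval produce the single-crossover classes + + b and w dw + (38 + 35 = 73) plus the double crossovers (8).
RF(b–dw) = (73 + 8) / 1000 = 81/1000 = 0.0810 → 8.1 centimorgans.

8.1 centimorgans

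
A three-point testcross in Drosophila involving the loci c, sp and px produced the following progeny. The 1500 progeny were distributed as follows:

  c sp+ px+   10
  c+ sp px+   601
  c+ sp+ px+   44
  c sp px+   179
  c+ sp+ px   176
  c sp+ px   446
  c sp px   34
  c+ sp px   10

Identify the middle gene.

The two most frequent reciprocal classes, c+ sp px+ and c sp+ px, are the parental types, so the F1 was c+ sp px+ / c sp+ px.
The two rarest classes, c+ sp px and c sp+ px+, are the double crossovers. Comparing them with the parentals, only the px allele has switched, so px is the middle locus and the order is sp – px – c.

px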